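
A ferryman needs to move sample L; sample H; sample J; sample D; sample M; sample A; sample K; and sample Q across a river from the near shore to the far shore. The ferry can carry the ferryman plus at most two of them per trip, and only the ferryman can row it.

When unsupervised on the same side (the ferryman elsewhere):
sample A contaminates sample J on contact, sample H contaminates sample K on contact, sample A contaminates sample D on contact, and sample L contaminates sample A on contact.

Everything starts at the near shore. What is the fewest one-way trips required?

Counting alone: the ferryman can take at most 2 across per trip to the far shore, so moving all 8 needs at least 4 loaded trips out, with a return between consecutive ones — at least 7 crossings.
The safety rule pushes this higher. Following every safe sequence of crossings, the most of the 8 that can be at the far shore as the ferry arrives there on crossing 7 is 7 — never all 8.
So no plan with fewer than 9 crossings exists, and this one achieves 9:
1. Ferryman goes to the far shore with sample A and sample H.  [the near shore: sample D, sample J, sample K, sample L, sample M, sample Q | the far shore: sample A, sample H]
2. Ferryman goes back to the near shore alone.  [the near shore: sample D, sample J, sample K, sample L, sample M, sample Q | the far shore: sample A, sample H]
3. Ferryman goes to the far shore with sample L.  [the near shore: sample D, sample J, sample K, sample M, sample Q | the far shore: sample A, sample H, sample L]
4. Ferryman goes back to the near shore with sample A.  [the near shore: sample A, sample D, sample J, sample K, sample M, sample Q | the far shore: sample H, sample L]
5. Ferryman goes to the far shore with sample D and sample J.  [the near shore: sample A, sample K, sample M, sample Q | the far shore: sample D, sample H, sample J, sample L]
6. Ferryman goes back to the near shore alone.  [the near shore: sample A, sample K, sample M, sample Q | the far shore: sample D, sample H, sample J, sample L]
7. Ferryman goes to the far shore with sample M and sample Q.  [the near shore: sample A, sample K | the far shore: sample D, sample H, sample J, sample L, sample M, sample Q]
8. Ferryman goes back to the near shore alone.  [the near shore: sample A, sample K | the far shore: sample D, sample H, sample J, sample L, sample M, sample Q]
9. Ferryman goes to the far shore with sample A and sample K.  [the near shore: — | the far shore: sample A, sample D, sample H, sample J, sample K, sample L, sample M, sample Q]

9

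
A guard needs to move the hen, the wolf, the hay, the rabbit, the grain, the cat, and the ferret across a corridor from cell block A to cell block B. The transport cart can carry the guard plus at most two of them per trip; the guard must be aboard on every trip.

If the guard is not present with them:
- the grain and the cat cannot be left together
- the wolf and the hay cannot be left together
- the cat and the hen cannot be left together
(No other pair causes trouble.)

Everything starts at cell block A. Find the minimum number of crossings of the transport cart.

Counting alone: the guard can take at most 2 across per trip to cell block B, so moving all 7 needs at least 4 loaded trips out, with a return between consecutive ones — at least 7 crossings.
The plan below uses exactly 7 crossings, so it is optimal:
1. Guard goes to cell block B with the cat and the wolf.  [cell block A: the ferret, the grain, the hay, the hen, the rabbit | cell block B: the cat, the wolf]
2. Guard goes back to cell block A alone.  [cell block A: the ferret, the grain, the hay, the hen, the rabbit | cell block B: the cat, the wolf]
3. Guard goes to cell block B with the hen and the rabbit.  [cell block A: the ferret, the grain, the hay | cell block B: the cat, the hen, the rabbit, the wolf]
4. Guard goes back to cell block A with the cat.  [cell block A: the cat, the ferret, the grain, the hay | cell block B: the hen, the rabbit, the wolf]
5. Guard goes to cell block B with the ferret and the grain.  [cell block A: the cat, the hay | cell block B: the ferret, the grain, the hen, the rabbit, the wolf]
6. Guard goes back to cell block A alone.  [cell block A: the cat, the hay | cell block B: the ferret, the grain, the hen, the rabbit, the wolf]
7. Guard goes to cell block B with the cat and the hay.  [cell block A: — | cell block B: the cat, the ferret, the grain, the hay, the hen, the rabbit, the wolf]

7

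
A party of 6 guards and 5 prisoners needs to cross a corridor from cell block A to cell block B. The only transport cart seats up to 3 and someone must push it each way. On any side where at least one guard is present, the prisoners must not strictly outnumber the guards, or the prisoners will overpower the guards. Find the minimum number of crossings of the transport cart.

9

Counting alone: each trip to cell block B takes at most 3 across and each return brings at least 1 back, so after t trips out (and t−1 returns) at most 3t − (t−1) of the 11 are across; that first reaches 11 at t = 5, so at least 9 crossings are needed.
The plan below uses exactly 9 crossings, so it is optimal:
1. 3 prisoners → cell block B.  (cell block A: 6G 2P; cell block B: 0G 3P)
2. 1 prisoner ← cell block A.  (cell block A: 6G 3P; cell block B: 0G 2P)
3. 3 guards → cell block B.  (cell block A: 3G 3P; cell block B: 3G 2P)
4. 1 guard ← cell block A.  (cell block A: 4G 3P; cell block B: 2G 2P)
5. 2 guards and 1 prisoner → cell block B.  (cell block A: 2G 2P; cell block B: 4G 3P)
6. 1 guard ← cell block A.  (cell block A: 3G 2P; cell block B: 3G 3P)
7. 2 guards and 1 prisoner → cell block B.  (cell block A: 1G 1P; cell block B: 5G 4P)
8. 1 guard ← cell block A.  (cell block A: 2G 1P; cell block B: 4G 4P)
9. 2 guards and 1 prisoner → cell block B.  (cell block A: 0G 0P; cell block B: 6G 5P)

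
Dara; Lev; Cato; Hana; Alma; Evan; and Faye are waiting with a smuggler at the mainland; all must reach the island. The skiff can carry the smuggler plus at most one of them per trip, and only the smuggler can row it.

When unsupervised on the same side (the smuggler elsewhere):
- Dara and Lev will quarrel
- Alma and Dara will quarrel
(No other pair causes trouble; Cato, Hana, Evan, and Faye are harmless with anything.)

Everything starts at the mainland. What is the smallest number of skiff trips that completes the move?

15

Counting alone: the smuggler can take at most 1 across per trip to the island, so moving all 7 needs at least 7 loaded trips out, with a return between consecutive ones — at least 13 crossings.
The safety rule pushes this higher. Following every safe sequence of crossings, the most of the 7 that can be at the island as the skiff arrives there on crossing 13 is 6 — never all 7.
So no plan with fewer than 15 crossings exists, and this one achieves 15:
1. Smuggler goes to the island with Dara.  [the mainland: Alma, Cato, Evan, Faye, Hana, Lev | the island: Dara]
2. Smuggler goes back to the mainland alone.  [the mainland: Alma, Cato, Evan, Faye, Hana, Lev | the island: Dara]
3. Smuggler goes to the island with Lev.  [the mainland: Alma, Cato, Evan, Faye, Hana | the island: Dara, Lev]
4. Smuggler goes back to the mainland with Dara.  [the mainland: Alma, Cato, Dara, Evan, Faye, Hana | the island: Lev]
5. Smuggler goes to the island with Alma.  [the mainland: Cato, Dara, Evan, Faye, Hana | the island: Alma, Lev]
6. Smuggler goes back to the mainland alone.  [the mainland: Cato, Dara, Evan, Faye, Hana | the island: Alma, Lev]
7. Smuggler goes to the island with Cato.  [the mainland: Dara, Evan, Faye, Hana | the island: Alma, Cato, Lev]
8. Smuggler goes back to the mainland alone.  [the mainland: Dara, Evan, Faye, Hana | the island: Alma, Cato, Lev]
9. Smuggler goes to the island with Hana.  [the mainland: Dara, Evan, Faye | the island: Alma, Cato, Hana, Lev]
10. Smuggler goes back to the mainland alone.  [the mainland: Dara, Evan, Faye | the island: Alma, Cato, Hana, Lev]
11. Smuggler goes to the island with Evan.  [the mainland: Dara, Faye | the island: Alma, Cato, Evan, Hana, Lev]
12. Smuggler goes back to the mainland alone.  [the mainland: Dara, Faye | the island: Alma, Cato, Evan, Hana, Lev]
13. Smuggler goes to the island with Faye.  [the mainland: Dara | the island: Alma, Cato, Evan, Faye, Hana, Lev]
14. Smuggler goes back to the mainland alone.  [the mainland: Dara | the island: Alma, Cato, Evan, Faye, Hana, Lev]
15. Smuggler goes to the island with Dara.  [the mainland: — | the island: Alma, Cato, Dara, Evan, Faye, Hana, Lev]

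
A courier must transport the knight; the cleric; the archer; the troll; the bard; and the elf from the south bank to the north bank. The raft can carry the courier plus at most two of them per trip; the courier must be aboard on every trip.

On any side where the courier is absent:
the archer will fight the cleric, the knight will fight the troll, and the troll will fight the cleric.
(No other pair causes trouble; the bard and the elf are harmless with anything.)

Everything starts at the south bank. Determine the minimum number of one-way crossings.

5

Counting alone: the courier can take at most 2 across per trip to the north bank, so moving all 6 needs at least 3 loaded trips out, with a return between consecutive ones — at least 5 crossings.
The plan below uses exactly 5 crossings, so it is optimal:
1. Courier goes to the north bank with the cleric and the knight.
2. Courier goes back to the south bank alone.
3. Courier goes to the north bank with the bard and the elf.
4. Courier goes back to the south bank alone.
5. Courier goes to the north bank with the archer and the troll.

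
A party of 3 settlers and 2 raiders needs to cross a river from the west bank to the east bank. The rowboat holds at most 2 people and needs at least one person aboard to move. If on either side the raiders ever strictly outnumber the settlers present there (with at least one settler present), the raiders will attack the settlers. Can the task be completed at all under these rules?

Yes

1. 2 raiders → the east bank.  (the west bank: 3S 0R; the east bank: 0S 2R)
2. 1 raider ← the west bank.  (the west bank: 3S 1R; the east bank: 0S 1R)
3. 2 settlers → the east bank.  (the west bank: 1S 1R; the east bank: 2S 1R)
4. 1 settler ← the west bank.  (the west bank: 2S 1R; the east bank: 1S 1R)
5. 1 settler and 1 raider → the east bank.  (the west bank: 1S 0R; the east bank: 2S 2R)
6. 1 raider ← the west bank.  (the west bank: 1S 1R; the east bank: 2S 1R)
7. 1 settler and 1 raider → the east bank.  (the west bank: 0S 0R; the east bank: 3S 2R)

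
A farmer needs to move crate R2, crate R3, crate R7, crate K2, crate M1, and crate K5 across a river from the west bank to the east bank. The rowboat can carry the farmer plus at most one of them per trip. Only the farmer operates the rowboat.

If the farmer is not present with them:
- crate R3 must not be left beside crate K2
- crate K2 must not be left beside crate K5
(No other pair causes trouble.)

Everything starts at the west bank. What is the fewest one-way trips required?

13

Counting alone: the farmer can take at most 1 across per trip to the east bank, so moving all 6 needs at least 6 loaded trips out, with a return between consecutive ones — at least 11 crossings.
The safety rule pushes this higher. Following every safe sequence of crossings, the most of the 6 that can be at the east bank as the rowboat arrives there on crossing 11 is 5 — never all 6.
So no plan with fewer than 13 crossings exists, and this one achieves 13:
1. Farmer goes to the east bank with crate K2.  [the west bank: crate K5, crate M1, crate R2, crate R3, crate R7 | the east bank: crate K2]
2. Farmer goes back to the west bank alone.  [the west bank: crate K5, crate M1, crate R2, crate R3, crate R7 | the east bank: crate K2]
3. Farmer goes to the east bank with crate R2.  [the west bank: crate K5, crate M1, crate R3, crate R7 | the east bank: crate K2, crate R2]
4. Farmer goes back to the west bank alone.  [the west bank: crate K5, crate M1, crate R3, crate R7 | the east bank: crate K2, crate R2]
5. Farmer goes to the east bank with crate R3.  [the west bank: crate K5, crate M1, crate R7 | the east bank: crate K2, crate R2, crate R3]
6. Farmer goes back to the west bank with crate K2.  [the west bank: crate K2, crate K5, crate M1, crate R7 | the east bank: crate R2, crate R3]
7. Farmer goes to the east bank with crate K5.  [the west bank: crate K2, crate M1, crate R7 | the east bank: crate K5, crate R2, crate R3]
8. Farmer goes back to the west bank alone.  [the west bank: crate K2, crate M1, crate R7 | the east bank: crate K5, crate R2, crate R3]
9. Farmer goes to the east bank with crate R7.  [the west bank: crate K2, crate M1 | the east bank: crate K5, crate R2, crate R3, crate R7]
10. Farmer goes back to the west bank alone.  [the west bank: crate K2, crate M1 | the east bank: crate K5, crate R2, crate R3, crate R7]
11. Farmer goes to the east bank with crate M1.  [the west bank: crate K2 | the east bank: crate K5, crate M1, crate R2, crate R3, crate R7]
12. Farmer goes back to the west bank alone.  [the west bank: crate K2 | the east bank: crate K5, crate M1, crate R2, crate R3, crate R7]
13. Farmer goes to the east bank with crate K2.  [the west bank: — | the east bank: crate K2, crate K5, crate M1, crate R2, crate R3, crate R7]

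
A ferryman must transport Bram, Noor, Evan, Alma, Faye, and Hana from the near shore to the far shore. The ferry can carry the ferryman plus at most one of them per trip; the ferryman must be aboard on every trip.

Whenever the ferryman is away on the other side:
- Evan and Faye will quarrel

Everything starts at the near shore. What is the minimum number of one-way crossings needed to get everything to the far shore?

Counting alone: the ferryman can take at most 1 across per trip to the far shore, so moving all 6 needs at least 6 loaded trips out, with a return between consecutive ones — at least 11 crossings.
The plan below uses exactly 11 crossings, so it is optimal:
1. Ferryman goes to the far shore with Evan.
2. Ferryman goes back to the near shore alone.
3. Ferryman goes to the far shore with Bram.
4. Ferryman goes back to the near shore alone.
5. Ferryman goes to the far shore with Noor.
6. Ferryman goes back to the near shore alone.
7. Ferryman goes to the far shore with Alma.
8. Ferryman goes back to the near shore alone.
9. Ferryman goes to the far shore with Hana.
10. Ferryman goes back to the near shore alone.
11. Ferryman goes to the far shore with Faye.

11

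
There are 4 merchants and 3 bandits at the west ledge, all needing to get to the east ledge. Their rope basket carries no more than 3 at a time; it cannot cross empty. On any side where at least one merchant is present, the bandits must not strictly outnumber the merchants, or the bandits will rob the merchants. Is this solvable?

1. 3 bandits → the east ledge.  (the west ledge: 4M 0B; the east ledge: 0M 3B)
2. 1 bandit ← the west ledge.  (the west ledge: 4M 1B; the east ledge: 0M 2B)
3. 3 merchants → the east ledge.  (the west ledge: 1M 1B; the east ledge: 3M 2B)
4. 1 merchant ← the west ledge.  (the west ledge: 2M 1B; the east ledge: 2M 2B)
5. 2 merchants and 1 bandit → the east ledge.  (the west ledge: 0M 0B; the east ledge: 4M 3B)

Yes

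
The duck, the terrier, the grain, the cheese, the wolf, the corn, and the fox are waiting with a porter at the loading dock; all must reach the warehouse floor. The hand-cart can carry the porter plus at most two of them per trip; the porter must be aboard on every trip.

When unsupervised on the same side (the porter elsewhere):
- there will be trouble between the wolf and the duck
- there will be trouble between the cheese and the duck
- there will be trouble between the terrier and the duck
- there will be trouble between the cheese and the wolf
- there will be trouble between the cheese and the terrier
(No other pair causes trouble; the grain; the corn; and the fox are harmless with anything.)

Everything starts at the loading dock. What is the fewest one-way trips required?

Counting alone: the porter can take at most 2 across per trip to the warehouse floor, so moving all 7 needs at least 4 loaded trips out, with a return between consecutive ones — at least 7 crossings.
The safety rule pushes this higher. Following every safe sequence of crossings, the most of the 7 that can be at the warehouse floor as the hand-cart arrives there on crossings 7, 9 is 5, 6 respectively — never all 7.
So no plan with fewer than 11 crossings exists, and this one achieves 11:
1. Porter goes to the warehouse floor with the cheese and the duck.  [the loading dock: the corn, the fox, the grain, the terrier, the wolf | the warehouse floor: the cheese, the duck]
2. Porter goes back to the loading dock with the duck.  [the loading dock: the corn, the duck, the fox, the grain, the terrier, the wolf | the warehouse floor: the cheese]
3. Porter goes to the warehouse floor with the duck and the grain.  [the loading dock: the corn, the fox, the terrier, the wolf | the warehouse floor: the cheese, the duck, the grain]
4. Porter goes back to the loading dock with the duck.  [the loading dock: the corn, the duck, the fox, the terrier, the wolf | the warehouse floor: the cheese, the grain]
5. Porter goes to the warehouse floor with the corn and the duck.  [the loading dock: the fox, the terrier, the wolf | the warehouse floor: the cheese, the corn, the duck, the grain]
6. Porter goes back to the loading dock with the duck.  [the loading dock: the duck, the fox, the terrier, the wolf | the warehouse floor: the cheese, the corn, the grain]
7. Porter goes to the warehouse floor with the duck and the fox.  [the loading dock: the terrier, the wolf | the warehouse floor: the cheese, the corn, the duck, the fox, the grain]
8. Porter goes back to the loading dock with the duck.  [the loading dock: the duck, the terrier, the wolf | the warehouse floor: the cheese, the corn, the fox, the grain]
9. Porter goes to the warehouse floor with the terrier and the wolf.  [the loading dock: the duck | the warehouse floor: the cheese, the corn, the fox, the grain, the terrier, the wolf]
10. Porter goes back to the loading dock with the cheese.  [the loading dock: the cheese, the duck | the warehouse floor: the corn, the fox, the grain, the terrier, the wolf]
11. Porter goes to the warehouse floor with the cheese and the duck.  [the loading dock: — | the warehouse floor: the cheese, the corn, the duck, the fox, the grain, the terrier, the wolf]

11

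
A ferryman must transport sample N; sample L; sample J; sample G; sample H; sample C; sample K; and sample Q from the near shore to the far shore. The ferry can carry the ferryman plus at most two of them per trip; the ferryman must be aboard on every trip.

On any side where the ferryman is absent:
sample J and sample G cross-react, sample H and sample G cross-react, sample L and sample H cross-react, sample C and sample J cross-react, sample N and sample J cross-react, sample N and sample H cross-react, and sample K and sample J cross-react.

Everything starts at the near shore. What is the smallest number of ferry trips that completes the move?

9

Counting alone: the ferryman can take at most 2 across per trip to the far shore, so moving all 8 needs at least 4 loaded trips out, with a return between consecutive ones — at least 7 crossings.
The safety rule pushes this higher. Following every safe sequence of crossings, the most of the 8 that can be at the far shore as the ferry arrives there on crossing 7 is 6 — never all 8.
So no plan with fewer than 9 crossings exists, and this one achieves 9:
1. Ferryman goes to the far shore with sample H and sample J.  [the near shore: sample C, sample G, sample K, sample L, sample N, sample Q | the far shore: sample H, sample J]
2. Ferryman goes back to the near shore alone.  [the near shore: sample C, sample G, sample K, sample L, sample N, sample Q | the far shore: sample H, sample J]
3. Ferryman goes to the far shore with sample L and sample Q.  [the near shore: sample C, sample G, sample K, sample N | the far shore: sample H, sample J, sample L, sample Q]
4. Ferryman goes back to the near shore with sample H.  [the near shore: sample C, sample G, sample H, sample K, sample N | the far shore: sample J, sample L, sample Q]
5. Ferryman goes to the far shore with sample G and sample N.  [the near shore: sample C, sample H, sample K | the far shore: sample G, sample J, sample L, sample N, sample Q]
6. Ferryman goes back to the near shore with sample J.  [the near shore: sample C, sample H, sample J, sample K | the far shore: sample G, sample L, sample N, sample Q]
7. Ferryman goes to the far shore with sample C and sample K.  [the near shore: sample H, sample J | the far shore: sample C, sample G, sample K, sample L, sample N, sample Q]
8. Ferryman goes back to the near shore alone.  [the near shore: sample H, sample J | the far shore: sample C, sample G, sample K, sample L, sample N, sample Q]
9. Ferryman goes to the far shore with sample H and sample J.  [the near shore: — | the far shore: sample C, sample G, sample H, sample J, sample K, sample L, sample N, sample Q]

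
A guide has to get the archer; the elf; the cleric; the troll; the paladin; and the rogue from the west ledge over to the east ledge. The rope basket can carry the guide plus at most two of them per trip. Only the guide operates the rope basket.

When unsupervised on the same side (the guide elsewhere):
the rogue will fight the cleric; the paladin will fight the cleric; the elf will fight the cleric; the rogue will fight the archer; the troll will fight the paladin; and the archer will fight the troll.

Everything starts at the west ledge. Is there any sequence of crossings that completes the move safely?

Whatever the first load, the items left behind include a forbidden pair without the guide. No opening move is safe, so no plan exists.

No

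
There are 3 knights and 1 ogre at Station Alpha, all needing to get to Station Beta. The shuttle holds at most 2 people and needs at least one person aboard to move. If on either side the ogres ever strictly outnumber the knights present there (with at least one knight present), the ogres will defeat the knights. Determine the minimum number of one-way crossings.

Counting alone: each trip to Station Beta takes at most 2 across and each return brings at least 1 back, so after t trips out (and t−1 returns) at most 2t − (t−1) of the 4 are across; that first reaches 4 at t = 3, so at least 5 crossings are needed.
The plan below uses exactly 5 crossings, so it is optimal:
1. 1 knight and 1 ogre → Station Beta.  (Station Alpha: 2K 0O; Station Beta: 1K 1O)
2. 1 ogre ← Station Alpha.  (Station Alpha: 2K 1O; Station Beta: 1K 0O)
3. 1 knight and 1 ogre → Station Beta.  (Station Alpha: 1K 0O; Station Beta: 2K 1O)
4. 1 ogre ← Station Alpha.  (Station Alpha: 1K 1O; Station Beta: 2K 0O)
5. 1 knight and 1 ogre → Station Beta.  (Station Alpha: 0K 0O; Station Beta: 3K 1O)

5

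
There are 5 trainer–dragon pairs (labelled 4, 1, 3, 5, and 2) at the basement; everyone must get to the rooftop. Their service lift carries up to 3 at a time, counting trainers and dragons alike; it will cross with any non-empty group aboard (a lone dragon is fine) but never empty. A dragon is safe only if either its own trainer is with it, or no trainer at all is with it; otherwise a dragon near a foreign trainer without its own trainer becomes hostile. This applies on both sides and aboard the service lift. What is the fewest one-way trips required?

Counting alone: each trip to the rooftop takes at most 3 across and each return brings at least 1 back, so after t trips out (and t−1 returns) at most 3t − (t−1) of the 10 are across; that first reaches 10 at t = 5, so at least 9 crossings are needed.
The safety rule pushes this higher. Following every safe sequence of crossings, the most of the 10 that can be at the rooftop as the service lift arrives there on crossing 9 is 9 — never all 10.
So no plan with fewer than 11 crossings exists, and this one achieves 11:
1. dragon 4 and trainer 4 cross → the rooftop.
2. trainer 4 crosses ← the basement.
3. dragon 1, dragon 3, and dragon 5 cross → the rooftop.
4. dragon 4 crosses ← the basement.
5. trainer 1, trainer 3, and trainer 5 cross → the rooftop.
6. dragon 1 and trainer 1 cross ← the basement.
7. trainer 1, trainer 2, and trainer 4 cross → the rooftop.
8. dragon 3 crosses ← the basement.
9. dragon 1 and dragon 4 cross → the rooftop.
10. dragon 4 crosses ← the basement.
11. dragon 2, dragon 3, and dragon 4 cross → the rooftop.

11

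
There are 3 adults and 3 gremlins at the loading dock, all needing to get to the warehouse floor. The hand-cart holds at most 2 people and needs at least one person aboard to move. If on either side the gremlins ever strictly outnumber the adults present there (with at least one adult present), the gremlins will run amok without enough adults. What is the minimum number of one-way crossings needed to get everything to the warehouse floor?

11

Counting alone: each trip to the warehouse floor takes at most 2 across and each return brings at least 1 back, so after t trips out (and t−1 returns) at most 2t − (t−1) of the 6 are across; that first reaches 6 at t = 5, so at least 9 crossings are needed.
The safety rule pushes this higher. Following every safe sequence of crossings, the most of the 6 that can be at the warehouse floor as the hand-cart arrives there on crossing 9 is 5 — never all 6.
So no plan with fewer than 11 crossings exists, and this one achieves 11:
1. 2 gremlins → the warehouse floor.  (the loading dock: 3A 1G; the warehouse floor: 0A 2G)
2. 1 gremlin ← the loading dock.  (the loading dock: 3A 2G; the warehouse floor: 0A 1G)
3. 2 gremlins → the warehouse floor.  (the loading dock: 3A 0G; the warehouse floor: 0A 3G)
4. 1 gremlin ← the loading dock.  (the loading dock: 3A 1G; the warehouse floor: 0A 2G)
5. 2 adults → the warehouse floor.  (the loading dock: 1A 1G; the warehouse floor: 2A 2G)
6. 1 adult and 1 gremlin ← the loading dock.  (the loading dock: 2A 2G; the warehouse floor: 1A 1G)
7. 2 adults → the warehouse floor.  (the loading dock: 0A 2G; the warehouse floor: 3A 1G)
8. 1 gremlin ← the loading dock.  (the loading dock: 0A 3G; the warehouse floor: 3A 0G)
9. 2 gremlins → the warehouse floor.  (the loading dock: 0A 1G; the warehouse floor: 3A 2G)
10. 1 gremlin ← the loading dock.  (the loading dock: 0A 2G; the warehouse floor: 3A 1G)
11. 2 gremlins → the warehouse floor.  (the loading dock: 0A 0G; the warehouse floor: 3A 3G)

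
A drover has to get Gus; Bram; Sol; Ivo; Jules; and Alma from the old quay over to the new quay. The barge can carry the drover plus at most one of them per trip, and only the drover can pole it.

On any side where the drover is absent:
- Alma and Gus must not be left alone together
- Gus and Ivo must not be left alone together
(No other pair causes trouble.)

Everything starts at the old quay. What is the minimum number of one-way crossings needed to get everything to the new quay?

Counting alone: the drover can take at most 1 across per trip to the new quay, so moving all 6 needs at least 6 loaded trips out, with a return between consecutive ones — at least 11 crossings.
The safety rule pushes this higher. Following every safe sequence of crossings, the most of the 6 that can be at the new quay as the barge arrives there on crossing 11 is 5 — never all 6.
So no plan with fewer than 13 crossings exists, and this one achieves 13:
1. Drover goes to the new quay with Gus.  [the old quay: Alma, Bram, Ivo, Jules, Sol | the new quay: Gus]
2. Drover goes back to the old quay alone.  [the old quay: Alma, Bram, Ivo, Jules, Sol | the new quay: Gus]
3. Drover goes to the new quay with Bram.  [the old quay: Alma, Ivo, Jules, Sol | the new quay: Bram, Gus]
4. Drover goes back to the old quay alone.  [the old quay: Alma, Ivo, Jules, Sol | the new quay: Bram, Gus]
5. Drover goes to the new quay with Sol.  [the old quay: Alma, Ivo, Jules | the new quay: Bram, Gus, Sol]
6. Drover goes back to the old quay alone.  [the old quay: Alma, Ivo, Jules | the new quay: Bram, Gus, Sol]
7. Drover goes to the new quay with Ivo.  [the old quay: Alma, Jules | the new quay: Bram, Gus, Ivo, Sol]
8. Drover goes back to the old quay with Gus.  [the old quay: Alma, Gus, Jules | the new quay: Bram, Ivo, Sol]
9. Drover goes to the new quay with Alma.  [the old quay: Gus, Jules | the new quay: Alma, Bram, Ivo, Sol]
10. Drover goes back to the old quay alone.  [the old quay: Gus, Jules | the new quay: Alma, Bram, Ivo, Sol]
11. Drover goes to the new quay with Jules.  [the old quay: Gus | the new quay: Alma, Bram, Ivo, Jules, Sol]
12. Drover goes back to the old quay alone.  [the old quay: Gus | the new quay: Alma, Bram, Ivo, Jules, Sol]
13. Drover goes to the new quay with Gus.  [the old quay: — | the new quay: Alma, Bram, Gus, Ivo, Jules, Sol]

13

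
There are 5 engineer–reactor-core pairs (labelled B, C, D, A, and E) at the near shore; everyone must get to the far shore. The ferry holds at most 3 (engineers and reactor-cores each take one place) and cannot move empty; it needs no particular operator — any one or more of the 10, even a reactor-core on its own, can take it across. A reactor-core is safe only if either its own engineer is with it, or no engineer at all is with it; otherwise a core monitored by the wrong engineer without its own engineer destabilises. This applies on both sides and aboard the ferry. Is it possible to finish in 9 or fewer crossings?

No

Counting alone: each trip to the far shore takes at most 3 across and each return brings at least 1 back, so after t trips out (and t−1 returns) at most 3t − (t−1) of the 10 are across; that first reaches 10 at t = 5, so at least 9 crossings are needed.
The safety rule pushes this higher. Following every safe sequence of crossings, the most of the 10 that can be at the far shore as the ferry arrives there on crossing 9 is 9 — never all 10.
So the move cannot be finished within 9 crossings. (The shortest complete plan takes 11:)
1. engineer B and reactor-core B cross → the far shore.
2. engineer B crosses ← the near shore.
3. reactor-core A, reactor-core C, and reactor-core D cross → the far shore.
4. reactor-core B crosses ← the near shore.
5. engineer A, engineer C, and engineer D cross → the far shore.
6. engineer C and reactor-core C cross ← the near shore.
7. engineer B, engineer C, and engineer E cross → the far shore.
8. reactor-core D crosses ← the near shore.
9. reactor-core B and reactor-core C cross → the far shore.
10. reactor-core B crosses ← the near shore.
11. reactor-core B, reactor-core D, and reactor-core E cross → the far shore.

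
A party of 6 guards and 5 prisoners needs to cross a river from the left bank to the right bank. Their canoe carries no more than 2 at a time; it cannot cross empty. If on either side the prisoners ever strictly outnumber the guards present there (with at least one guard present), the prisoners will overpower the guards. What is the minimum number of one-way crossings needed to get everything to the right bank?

Counting alone: each trip to the right bank takes at most 2 across and each return brings at least 1 back, so after t trips out (and t−1 returns) at most 2t − (t−1) of the 11 are across; that first reaches 11 at t = 10, so at least 19 crossings are needed.
The plan below uses exactly 19 crossings, so it is optimal:
1. 2 prisoners → the right bank.  (the left bank: 6G 3P; the right bank: 0G 2P)
2. 1 prisoner ← the left bank.  (the left bank: 6G 4P; the right bank: 0G 1P)
3. 2 prisoners → the right bank.  (the left bank: 6G 2P; the right bank: 0G 3P)
4. 1 prisoner ← the left bank.  (the left bank: 6G 3P; the right bank: 0G 2P)
5. 2 guards → the right bank.  (the left bank: 4G 3P; the right bank: 2G 2P)
6. 1 prisoner ← the left bank.  (the left bank: 4G 4P; the right bank: 2G 1P)
7. 1 guard and 1 prisoner → the right bank.  (the left bank: 3G 3P; the right bank: 3G 2P)
8. 1 guard ← the left bank.  (the left bank: 4G 3P; the right bank: 2G 2P)
9. 1 guard and 1 prisoner → the right bank.  (the left bank: 3G 2P; the right bank: 3G 3P)
10. 1 prisoner ← the left bank.  (the left bank: 3G 3P; the right bank: 3G 2P)
11. 1 guard and 1 prisoner → the right bank.  (the left bank: 2G 2P; the right bank: 4G 3P)
12. 1 guard ← the left bank.  (the left bank: 3G 2P; the right bank: 3G 3P)
13. 1 guard and 1 prisoner → the right bank.  (the left bank: 2G 1P; the right bank: 4G 4P)
14. 1 prisoner ← the left bank.  (the left bank: 2G 2P; the right bank: 4G 3P)
15. 1 guard and 1 prisoner → the right bank.  (the left bank: 1G 1P; the right bank: 5G 4P)
16. 1 guard ← the left bank.  (the left bank: 2G 1P; the right bank: 4G 4P)
17. 1 guard and 1 prisoner → the right bank.  (the left bank: 1G 0P; the right bank: 5G 5P)
18. 1 prisoner ← the left bank.  (the left bank: 1G 1P; the right bank: 5G 4P)
19. 1 guard and 1 prisoner → the right bank.  (the left bank: 0G 0P; the right bank: 6G 5P)

19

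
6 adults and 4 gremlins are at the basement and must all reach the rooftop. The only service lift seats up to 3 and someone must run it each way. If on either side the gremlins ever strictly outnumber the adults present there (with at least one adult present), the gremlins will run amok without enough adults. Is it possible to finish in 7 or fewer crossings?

No

Counting alone: each trip to the rooftop takes at most 3 across and each return brings at least 1 back, so after t trips out (and t−1 returns) at most 3t − (t−1) of the 10 are across; that first reaches 10 at t = 5, so at least 9 crossings are needed.
Since 7 < 9, 7 crossings cannot be enough. (The shortest complete plan in fact takes 9:)
1. 2 gremlins → the rooftop.  (the basement: 6A 2G; the rooftop: 0A 2G)
2. 1 gremlin ← the basement.  (the basement: 6A 3G; the rooftop: 0A 1G)
3. 3 gremlins → the rooftop.  (the basement: 6A 0G; the rooftop: 0A 4G)
4. 1 gremlin ← the basement.  (the basement: 6A 1G; the rooftop: 0A 3G)
5. 3 adults → the rooftop.  (the basement: 3A 1G; the rooftop: 3A 3G)
6. 1 gremlin ← the basement.  (the basement: 3A 2G; the rooftop: 3A 2G)
7. 1 adult and 2 gremlins → the rooftop.  (the basement: 2A 0G; the rooftop: 4A 4G)
8. 1 gremlin ← the basement.  (the basement: 2A 1G; the rooftop: 4A 3G)
9. 2 adults and 1 gremlin → the rooftop.  (the basement: 0A 0G; the rooftop: 6A 4G)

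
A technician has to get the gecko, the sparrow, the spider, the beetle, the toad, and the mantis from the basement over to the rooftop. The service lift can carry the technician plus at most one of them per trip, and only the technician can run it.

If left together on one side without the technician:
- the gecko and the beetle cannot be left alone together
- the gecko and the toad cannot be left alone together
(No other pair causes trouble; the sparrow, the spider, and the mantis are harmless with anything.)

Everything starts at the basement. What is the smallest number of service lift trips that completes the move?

13

Counting alone: the technician can take at most 1 across per trip to the rooftop, so moving all 6 needs at least 6 loaded trips out, with a return between consecutive ones — at least 11 crossings.
The safety rule pushes this higher. Following every safe sequence of crossings, the most of the 6 that can be at the rooftop as the service lift arrives there on crossing 11 is 5 — never all 6.
So no plan with fewer than 13 crossings exists, and this one achieves 13:
1. Technician goes to the rooftop with the gecko.
2. Technician goes back to the basement alone.
3. Technician goes to the rooftop with the sparrow.
4. Technician goes back to the basement alone.
5. Technician goes to the rooftop with the spider.
6. Technician goes back to the basement alone.
7. Technician goes to the rooftop with the beetle.
8. Technician goes back to the basement with the gecko.
9. Technician goes to the rooftop with the toad.
10. Technician goes back to the basement alone.
11. Technician goes to the rooftop with the mantis.
12. Technician goes back to the basement alone.
13. Technician goes to the rooftop with the gecko.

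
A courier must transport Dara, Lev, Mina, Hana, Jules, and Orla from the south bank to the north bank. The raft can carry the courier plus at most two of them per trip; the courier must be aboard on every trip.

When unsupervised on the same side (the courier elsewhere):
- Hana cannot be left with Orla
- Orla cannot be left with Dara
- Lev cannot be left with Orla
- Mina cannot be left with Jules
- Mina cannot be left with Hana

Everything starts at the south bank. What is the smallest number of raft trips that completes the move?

7

Counting alone: the courier can take at most 2 across per trip to the north bank, so moving all 6 needs at least 3 loaded trips out, with a return between consecutive ones — at least 5 crossings.
The safety rule pushes this higher. Following every safe sequence of crossings, the most of the 6 that can be at the north bank as the raft arrives there on crossing 5 is 5 — never all 6.
So no plan with fewer than 7 crossings exists, and this one achieves 7:
1. Courier goes to the north bank with Mina and Orla.  [the south bank: Dara, Hana, Jules, Lev | the north bank: Mina, Orla]
2. Courier goes back to the south bank alone.  [the south bank: Dara, Hana, Jules, Lev | the north bank: Mina, Orla]
3. Courier goes to the north bank with Dara and Lev.  [the south bank: Hana, Jules | the north bank: Dara, Lev, Mina, Orla]
4. Courier goes back to the south bank with Orla.  [the south bank: Hana, Jules, Orla | the north bank: Dara, Lev, Mina]
5. Courier goes to the north bank with Hana and Jules.  [the south bank: Orla | the north bank: Dara, Hana, Jules, Lev, Mina]
6. Courier goes back to the south bank with Mina.  [the south bank: Mina, Orla | the north bank: Dara, Hana, Jules, Lev]
7. Courier goes to the north bank with Mina and Orla.  [the south bank: — | the north bank: Dara, Hana, Jules, Lev, Mina, Orla]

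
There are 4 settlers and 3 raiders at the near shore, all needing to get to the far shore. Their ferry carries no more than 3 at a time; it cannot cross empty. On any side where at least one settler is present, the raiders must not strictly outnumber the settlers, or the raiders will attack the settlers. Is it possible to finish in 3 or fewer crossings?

Counting alone: each trip to the far shore takes at most 3 across and each return brings at least 1 back, so after t trips out (and t−1 returns) at most 3t − (t−1) of the 7 are across; that first reaches 7 at t = 3, so at least 5 crossings are needed.
Since 3 < 5, 3 crossings cannot be enough. (The shortest complete plan in fact takes 5:)
1. 3 raiders → the far shore.  (the near shore: 4S 0R; the far shore: 0S 3R)
2. 1 raider ← the near shore.  (the near shore: 4S 1R; the far shore: 0S 2R)
3. 3 settlers → the far shore.  (the near shore: 1S 1R; the far shore: 3S 2R)
4. 1 settler ← the near shore.  (the near shore: 2S 1R; the far shore: 2S 2R)
5. 2 settlers and 1 raider → the far shore.  (the near shore: 0S 0R; the far shore: 4S 3R)

No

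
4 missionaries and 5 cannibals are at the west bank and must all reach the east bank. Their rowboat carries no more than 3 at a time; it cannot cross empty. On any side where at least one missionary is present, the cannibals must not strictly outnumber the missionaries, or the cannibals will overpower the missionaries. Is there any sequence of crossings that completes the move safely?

The cannibals already outnumber the missionaries at the west bank before anyone moves, so the starting position itself is disallowed.

No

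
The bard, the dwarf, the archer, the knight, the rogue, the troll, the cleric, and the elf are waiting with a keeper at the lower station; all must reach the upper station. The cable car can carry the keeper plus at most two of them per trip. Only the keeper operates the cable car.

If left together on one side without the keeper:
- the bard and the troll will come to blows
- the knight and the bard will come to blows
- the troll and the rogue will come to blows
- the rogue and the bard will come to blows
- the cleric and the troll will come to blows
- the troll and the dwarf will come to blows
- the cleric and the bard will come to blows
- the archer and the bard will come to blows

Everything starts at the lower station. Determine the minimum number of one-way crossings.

Counting alone: the keeper can take at most 2 across per trip to the upper station, so moving all 8 needs at least 4 loaded trips out, with a return between consecutive ones — at least 7 crossings.
The safety rule pushes this higher. Following every safe sequence of crossings, the most of the 8 that can be at the upper station as the cable car arrives there on crossings 7, 9, 11 is 5, 6, 7 respectively — never all 8.
So no plan with fewer than 13 crossings exists, and this one achieves 13:
1. Keeper goes to the upper station with the bard and the troll.  [the lower station: the archer, the cleric, the dwarf, the elf, the knight, the rogue | the upper station: the bard, the troll]
2. Keeper goes back to the lower station with the bard.  [the lower station: the archer, the bard, the cleric, the dwarf, the elf, the knight, the rogue | the upper station: the troll]
3. Keeper goes to the upper station with the bard and the dwarf.  [the lower station: the archer, the cleric, the elf, the knight, the rogue | the upper station: the bard, the dwarf, the troll]
4. Keeper goes back to the lower station with the troll.  [the lower station: the archer, the cleric, the elf, the knight, the rogue, the troll | the upper station: the bard, the dwarf]
5. Keeper goes to the upper station with the cleric and the rogue.  [the lower station: the archer, the elf, the knight, the troll | the upper station: the bard, the cleric, the dwarf, the rogue]
6. Keeper goes back to the lower station with the bard.  [the lower station: the archer, the bard, the elf, the knight, the troll | the upper station: the cleric, the dwarf, the rogue]
7. Keeper goes to the upper station with the archer and the bard.  [the lower station: the elf, the knight, the troll | the upper station: the archer, the bard, the cleric, the dwarf, the rogue]
8. Keeper goes back to the lower station with the bard.  [the lower station: the bard, the elf, the knight, the troll | the upper station: the archer, the cleric, the dwarf, the rogue]
9. Keeper goes to the upper station with the bard and the knight.  [the lower station: the elf, the troll | the upper station: the archer, the bard, the cleric, the dwarf, the knight, the rogue]
10. Keeper goes back to the lower station with the bard.  [the lower station: the bard, the elf, the troll | the upper station: the archer, the cleric, the dwarf, the knight, the rogue]
11. Keeper goes to the upper station with the bard and the elf.  [the lower station: the troll | the upper station: the archer, the bard, the cleric, the dwarf, the elf, the knight, the rogue]
12. Keeper goes back to the lower station with the bard.  [the lower station: the bard, the troll | the upper station: the archer, the cleric, the dwarf, the elf, the knight, the rogue]
13. Keeper goes to the upper station with the bard and the troll.  [the lower station: — | the upper station: the archer, the bard, the cleric, the dwarf, the elf, the knight, the rogue, the troll]

13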